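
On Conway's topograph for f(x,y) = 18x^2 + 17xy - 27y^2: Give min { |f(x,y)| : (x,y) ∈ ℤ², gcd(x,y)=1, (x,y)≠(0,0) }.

river: ρ → (-27,37,8)
river: ρ → (8,43,-12)
river: ρ → (-12,29,29)
river: ρ → (29,29,-12)
river: ρ → (-12,43,8)
river: ρ → (8,37,-27)
river: ρ → (-27,17,18)
river: ρ → (18,19,-26)
river: ρ → (-26,33,11)
river: ρ → (11,33,-26)
river: ρ → (-26,19,18)
river: ρ → (18,17,-27)
closes: descent 0, river 12
min |a| on river = 8

8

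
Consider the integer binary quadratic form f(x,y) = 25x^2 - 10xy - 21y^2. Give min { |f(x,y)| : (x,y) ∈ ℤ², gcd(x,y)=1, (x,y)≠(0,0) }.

descent: ρ → (-21,10,25)  [lands on river]
river: ρ → (25,40,-6)
river: ρ → (-6,44,11)
river: ρ → (11,44,-6)
river: ρ → (-6,40,25)
river: ρ → (25,10,-21)
river: ρ → (-21,32,14)
river: ρ → (14,24,-29)
river: ρ → (-29,34,9)
river: ρ → (9,38,-21)
river: ρ → (-21,46,1)
river: ρ → (1,46,-21)
river: ρ → (-21,38,9)
river: ρ → (9,34,-29)
river: ρ → (-29,24,14)
river: ρ → (14,32,-21)
closes: descent 1, river 16
min |a| on river = 1

1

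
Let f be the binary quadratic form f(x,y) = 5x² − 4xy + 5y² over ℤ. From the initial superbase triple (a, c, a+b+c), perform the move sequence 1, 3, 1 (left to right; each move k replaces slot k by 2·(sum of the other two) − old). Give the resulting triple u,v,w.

start (5,5,6) = (f(1,0),f(0,1),f(1,1))
replace slot 1: 2·(5+6) − 5 = 17 → (17,5,6)
replace slot 3: 2·(17+5) − 6 = 38 → (17,5,38)
replace slot 1: 2·(5+38) − 17 = 69 → (69,5,38)

69,5,38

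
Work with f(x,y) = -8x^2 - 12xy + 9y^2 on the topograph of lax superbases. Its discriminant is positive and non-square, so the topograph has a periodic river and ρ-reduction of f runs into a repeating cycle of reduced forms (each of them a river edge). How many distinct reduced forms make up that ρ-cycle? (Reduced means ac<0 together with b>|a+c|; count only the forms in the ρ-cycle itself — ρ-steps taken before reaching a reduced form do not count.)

D = 432, ⌊√D⌋ = 20
descent: ρ → (9,12,-8)  [lands on river]
river: ρ → (-8,20,1)
river: ρ → (1,20,-8)
river: ρ → (-8,12,9)
river: ρ → (9,6,-11)
river: ρ → (-11,16,4)
river: ρ → (4,16,-11)
river: ρ → (-11,6,9)
ρ-cycle length = 8 (tail of 1 descent step not counted)

8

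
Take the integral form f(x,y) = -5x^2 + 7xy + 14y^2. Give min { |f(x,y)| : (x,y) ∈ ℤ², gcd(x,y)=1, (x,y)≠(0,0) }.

descent: ρ → (14,-7,-5)
descent: ρ → (-5,17,2)  [lands on river]
river: ρ → (2,15,-13)
river: ρ → (-13,11,4)
river: ρ → (4,13,-10)
river: ρ → (-10,7,7)
river: ρ → (7,7,-10)
river: ρ → (-10,13,4)
river: ρ → (4,11,-13)
river: ρ → (-13,15,2)
river: ρ → (2,17,-5)
river: ρ → (-5,13,8)
river: ρ → (8,3,-10)
river: ρ → (-10,17,1)
river: ρ → (1,17,-10)
river: ρ → (-10,3,8)
river: ρ → (8,13,-5)
closes: descent 2, river 16
min |a| on river = 1

1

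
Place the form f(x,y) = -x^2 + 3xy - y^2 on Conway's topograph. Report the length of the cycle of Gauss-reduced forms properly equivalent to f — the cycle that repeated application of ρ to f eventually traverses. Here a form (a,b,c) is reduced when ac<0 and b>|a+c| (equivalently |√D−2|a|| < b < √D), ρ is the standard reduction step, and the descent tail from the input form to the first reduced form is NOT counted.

D = 5, ⌊√D⌋ = 2
descent: ρ → (-1,1,1)  [lands on river]
river: ρ → (1,1,-1)
ρ-cycle length = 2 (tail of 1 descent step not counted)

2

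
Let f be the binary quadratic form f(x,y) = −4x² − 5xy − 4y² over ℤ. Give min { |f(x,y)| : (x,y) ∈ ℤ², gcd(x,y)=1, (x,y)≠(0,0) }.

translate: b→-3 (≡5 mod 8), so (4,5,4)→(4,-3,3)
flip: (4,-3,3)→(3,3,4)
reduced (well bottom): (3,3,4) with a≤c, −a<b≤a
well minimum |f| = |-3| = 3 (negative-definite)

3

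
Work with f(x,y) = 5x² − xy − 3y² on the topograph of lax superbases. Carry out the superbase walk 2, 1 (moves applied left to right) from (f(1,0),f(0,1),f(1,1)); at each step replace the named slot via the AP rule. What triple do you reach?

start (5,-3,1) = (f(1,0),f(0,1),f(1,1))
replace slot 2: 2·(5+1) − (-3) = 15 → (5,15,1)
replace slot 1: 2·(15+1) − 5 = 27 → (27,15,1)

27,15,1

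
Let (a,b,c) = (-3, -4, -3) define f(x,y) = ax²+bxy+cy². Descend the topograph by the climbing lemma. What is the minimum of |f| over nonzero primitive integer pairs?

translate: b→-2 (≡4 mod 6), so (3,4,3)→(3,-2,2)
flip: (3,-2,2)→(2,2,3)
reduced (well bottom): (2,2,3) with a≤c, −a<b≤a
well minimum |f| = |-2| = 2 (negative-definite)

2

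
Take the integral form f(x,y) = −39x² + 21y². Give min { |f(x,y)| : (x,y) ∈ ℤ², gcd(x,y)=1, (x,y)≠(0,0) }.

descent: ρ → (21,42,-18)  [lands on river]
river: ρ → (-18,30,33)
river: ρ → (33,36,-15)
river: ρ → (-15,54,6)
river: ρ → (6,54,-15)
river: ρ → (-15,36,33)
river: ρ → (33,30,-18)
river: ρ → (-18,42,21)
closes: descent 1, river 8
min |a| on river = 6

6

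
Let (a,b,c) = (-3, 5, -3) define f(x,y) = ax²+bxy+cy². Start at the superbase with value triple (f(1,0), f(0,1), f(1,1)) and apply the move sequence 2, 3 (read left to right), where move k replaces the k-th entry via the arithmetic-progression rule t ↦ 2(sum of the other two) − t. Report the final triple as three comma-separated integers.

start (-3,-3,-1) = (f(1,0),f(0,1),f(1,1))
replace slot 2: 2·((-3)+(-1)) − (-3) = -5 → (-3,-5,-1)
replace slot 3: 2·((-3)+(-5)) − (-1) = -15 → (-3,-5,-15)

-3,-5,-15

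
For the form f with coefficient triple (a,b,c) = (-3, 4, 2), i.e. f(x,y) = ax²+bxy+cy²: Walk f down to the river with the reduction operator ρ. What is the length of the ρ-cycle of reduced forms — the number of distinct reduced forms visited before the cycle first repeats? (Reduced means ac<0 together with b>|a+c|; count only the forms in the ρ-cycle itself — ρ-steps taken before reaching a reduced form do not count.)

D = 40, ⌊√D⌋ = 6
river: ρ → (2,4,-3)
river: ρ → (-3,2,3)
river: ρ → (3,4,-2)
river: ρ → (-2,4,3)
river: ρ → (3,2,-3)
river: ρ → (-3,4,2)
ρ-cycle length = 6 (tail of 0 descent steps not counted)

6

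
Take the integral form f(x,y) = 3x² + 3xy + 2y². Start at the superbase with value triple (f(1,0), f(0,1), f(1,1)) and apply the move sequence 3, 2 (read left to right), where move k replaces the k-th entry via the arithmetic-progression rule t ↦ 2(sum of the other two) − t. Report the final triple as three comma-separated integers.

start (3,2,8) = (f(1,0),f(0,1),f(1,1))
replace slot 3: 2·(3+2) − 8 = 2 → (3,2,2)
replace slot 2: 2·(3+2) − 2 = 8 → (3,8,2)

3,8,2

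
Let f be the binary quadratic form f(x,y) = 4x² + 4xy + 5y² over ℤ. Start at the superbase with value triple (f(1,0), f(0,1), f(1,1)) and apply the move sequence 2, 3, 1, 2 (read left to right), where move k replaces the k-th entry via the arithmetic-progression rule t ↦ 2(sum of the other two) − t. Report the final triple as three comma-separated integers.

start (4,5,13) = (f(1,0),f(0,1),f(1,1))
replace slot 2: 2·(4+13) − 5 = 29 → (4,29,13)
replace slot 3: 2·(4+29) − 13 = 53 → (4,29,53)
replace slot 1: 2·(29+53) − 4 = 160 → (160,29,53)
replace slot 2: 2·(160+53) − 29 = 397 → (160,397,53)

160,397,53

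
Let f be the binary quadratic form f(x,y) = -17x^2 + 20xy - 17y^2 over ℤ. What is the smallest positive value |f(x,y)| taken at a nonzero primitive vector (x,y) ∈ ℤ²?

translate: b→14 (≡-20 mod 34), so (17,-20,17)→(17,14,14)
flip: (17,14,14)→(14,-14,17)
translate: b→14 (≡-14 mod 28), so (14,-14,17)→(14,14,17)
reduced (well bottom): (14,14,17) with a≤c, −a<b≤a
well minimum |f| = |-14| = 14 (negative-definite)

14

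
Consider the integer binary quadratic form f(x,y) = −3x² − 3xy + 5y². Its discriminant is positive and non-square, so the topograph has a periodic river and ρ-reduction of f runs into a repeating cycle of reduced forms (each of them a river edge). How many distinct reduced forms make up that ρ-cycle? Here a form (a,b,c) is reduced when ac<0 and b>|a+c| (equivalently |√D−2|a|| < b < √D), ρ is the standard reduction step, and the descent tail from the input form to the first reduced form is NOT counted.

D = 69, ⌊√D⌋ = 8
descent: ρ → (5,3,-3)  [lands on river]
river: ρ → (-3,3,5)
river: ρ → (5,7,-1)
river: ρ → (-1,7,5)
ρ-cycle length = 4 (tail of 1 descent step not counted)

4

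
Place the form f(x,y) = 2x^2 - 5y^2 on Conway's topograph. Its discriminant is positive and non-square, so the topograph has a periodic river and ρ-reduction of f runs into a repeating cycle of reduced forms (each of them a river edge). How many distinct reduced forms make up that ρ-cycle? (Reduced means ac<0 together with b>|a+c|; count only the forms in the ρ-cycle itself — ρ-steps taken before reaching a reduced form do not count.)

D = 40, ⌊√D⌋ = 6
descent: ρ → (-5,0,2)
descent: ρ → (2,4,-3)  [lands on river]
river: ρ → (-3,2,3)
river: ρ → (3,4,-2)
river: ρ → (-2,4,3)
river: ρ → (3,2,-3)
river: ρ → (-3,4,2)
ρ-cycle length = 6 (tail of 2 descent steps not counted)

6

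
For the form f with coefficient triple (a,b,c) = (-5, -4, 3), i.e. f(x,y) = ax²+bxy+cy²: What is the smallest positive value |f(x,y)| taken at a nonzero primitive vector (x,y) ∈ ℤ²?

descent: ρ → (3,4,-5)  [lands on river]
river: ρ → (-5,6,2)
river: ρ → (2,6,-5)
river: ρ → (-5,4,3)
river: ρ → (3,8,-1)
river: ρ → (-1,8,3)
closes: descent 1, river 6
min |a| on river = 1

1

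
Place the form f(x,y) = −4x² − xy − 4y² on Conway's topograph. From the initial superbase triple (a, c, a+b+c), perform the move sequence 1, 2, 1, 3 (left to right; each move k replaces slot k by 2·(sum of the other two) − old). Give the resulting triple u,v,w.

start (-4,-4,-9) = (f(1,0),f(0,1),f(1,1))
replace slot 1: 2·((-4)+(-9)) − (-4) = -22 → (-22,-4,-9)
replace slot 2: 2·((-22)+(-9)) − (-4) = -58 → (-22,-58,-9)
replace slot 1: 2·((-58)+(-9)) − (-22) = -112 → (-112,-58,-9)
replace slot 3: 2·((-112)+(-58)) − (-9) = -331 → (-112,-58,-331)

-112,-58,-331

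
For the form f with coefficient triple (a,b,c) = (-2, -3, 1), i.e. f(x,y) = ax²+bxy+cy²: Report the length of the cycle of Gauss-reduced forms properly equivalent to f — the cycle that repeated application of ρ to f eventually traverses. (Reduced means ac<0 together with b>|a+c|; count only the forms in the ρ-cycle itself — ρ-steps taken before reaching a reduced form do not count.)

D = 17, ⌊√D⌋ = 4
descent: ρ → (1,3,-2)  [lands on river]
river: ρ → (-2,1,2)
river: ρ → (2,3,-1)
river: ρ → (-1,3,2)
river: ρ → (2,1,-2)
river: ρ → (-2,3,1)
ρ-cycle length = 6 (tail of 1 descent step not counted)

6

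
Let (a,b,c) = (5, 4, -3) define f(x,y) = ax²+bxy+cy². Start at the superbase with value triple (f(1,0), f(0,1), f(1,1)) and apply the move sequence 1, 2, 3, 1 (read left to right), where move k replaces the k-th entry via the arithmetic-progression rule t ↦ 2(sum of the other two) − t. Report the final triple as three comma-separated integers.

start (5,-3,6) = (f(1,0),f(0,1),f(1,1))
replace slot 1: 2·((-3)+6) − 5 = 1 → (1,-3,6)
replace slot 2: 2·(1+6) − (-3) = 17 → (1,17,6)
replace slot 3: 2·(1+17) − 6 = 30 → (1,17,30)
replace slot 1: 2·(17+30) − 1 = 93 → (93,17,30)

93,17,30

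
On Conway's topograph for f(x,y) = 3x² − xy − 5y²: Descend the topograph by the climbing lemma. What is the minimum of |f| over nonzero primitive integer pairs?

descent: ρ → (-5,1,3)
descent: ρ → (3,5,-3)  [lands on river]
river: ρ → (-3,7,1)
river: ρ → (1,7,-3)
river: ρ → (-3,5,3)
river: ρ → (3,7,-1)
river: ρ → (-1,7,3)
closes: descent 2, river 6
min |a| on river = 1

1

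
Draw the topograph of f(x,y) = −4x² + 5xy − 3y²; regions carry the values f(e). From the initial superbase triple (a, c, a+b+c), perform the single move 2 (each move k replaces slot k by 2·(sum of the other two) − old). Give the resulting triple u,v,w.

start (-4,-3,-2) = (f(1,0),f(0,1),f(1,1))
replace slot 2: 2·((-4)+(-2)) − (-3) = -9 → (-4,-9,-2)

-4,-9,-2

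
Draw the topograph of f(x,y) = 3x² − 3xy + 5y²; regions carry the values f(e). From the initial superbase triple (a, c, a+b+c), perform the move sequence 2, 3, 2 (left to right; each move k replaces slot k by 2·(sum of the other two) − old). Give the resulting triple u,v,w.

start (3,5,5) = (f(1,0),f(0,1),f(1,1))
replace slot 2: 2·(3+5) − 5 = 11 → (3,11,5)
replace slot 3: 2·(3+11) − 5 = 23 → (3,11,23)
replace slot 2: 2·(3+23) − 11 = 41 → (3,41,23)

3,41,23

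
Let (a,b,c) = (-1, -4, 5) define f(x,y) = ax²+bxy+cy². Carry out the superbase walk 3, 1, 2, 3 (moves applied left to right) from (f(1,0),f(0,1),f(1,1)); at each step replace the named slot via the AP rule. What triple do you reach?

start (-1,5,0) = (f(1,0),f(0,1),f(1,1))
replace slot 3: 2·((-1)+5) − 0 = 8 → (-1,5,8)
replace slot 1: 2·(5+8) − (-1) = 27 → (27,5,8)
replace slot 2: 2·(27+8) − 5 = 65 → (27,65,8)
replace slot 3: 2·(27+65) − 8 = 176 → (27,65,176)

27,65,176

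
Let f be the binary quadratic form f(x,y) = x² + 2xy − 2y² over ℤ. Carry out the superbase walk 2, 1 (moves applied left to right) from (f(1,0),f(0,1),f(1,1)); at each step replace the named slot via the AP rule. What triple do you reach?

start (1,-2,1) = (f(1,0),f(0,1),f(1,1))
replace slot 2: 2·(1+1) − (-2) = 6 → (1,6,1)
replace slot 1: 2·(6+1) − 1 = 13 → (13,6,1)

13,6,1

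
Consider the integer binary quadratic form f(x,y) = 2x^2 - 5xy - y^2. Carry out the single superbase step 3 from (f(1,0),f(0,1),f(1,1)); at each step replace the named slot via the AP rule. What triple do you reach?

start (2,-1,-4) = (f(1,0),f(0,1),f(1,1))
replace slot 3: 2·(2+(-1)) − (-4) = 6 → (2,-1,6)

2,-1,6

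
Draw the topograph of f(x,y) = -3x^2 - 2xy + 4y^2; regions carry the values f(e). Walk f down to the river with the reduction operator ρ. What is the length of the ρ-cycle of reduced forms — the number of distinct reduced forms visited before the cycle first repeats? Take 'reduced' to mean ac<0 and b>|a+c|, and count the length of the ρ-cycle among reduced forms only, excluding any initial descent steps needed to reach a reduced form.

D = 52, ⌊√D⌋ = 7
descent: ρ → (4,2,-3)  [lands on river]
river: ρ → (-3,4,3)
river: ρ → (3,2,-4)
river: ρ → (-4,6,1)
river: ρ → (1,6,-4)
river: ρ → (-4,2,3)
river: ρ → (3,4,-3)
river: ρ → (-3,2,4)
river: ρ → (4,6,-1)
river: ρ → (-1,6,4)
ρ-cycle length = 10 (tail of 1 descent step not counted)

10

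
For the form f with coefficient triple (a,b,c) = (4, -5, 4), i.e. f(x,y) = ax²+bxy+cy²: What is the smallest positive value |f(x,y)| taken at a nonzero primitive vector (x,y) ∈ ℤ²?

translate: b→3 (≡-5 mod 8), so (4,-5,4)→(4,3,3)
flip: (4,3,3)→(3,-3,4)
translate: b→3 (≡-3 mod 6), so (3,-3,4)→(3,3,4)
reduced (well bottom): (3,3,4) with a≤c, −a<b≤a
well minimum = a = 3

3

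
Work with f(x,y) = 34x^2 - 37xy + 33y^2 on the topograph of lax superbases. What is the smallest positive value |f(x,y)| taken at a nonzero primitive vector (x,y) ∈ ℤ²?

translate: b→31 (≡-37 mod 68), so (34,-37,33)→(34,31,30)
flip: (34,31,30)→(30,-31,34)
translate: b→29 (≡-31 mod 60), so (30,-31,34)→(30,29,33)
reduced (well bottom): (30,29,33) with a≤c, −a<b≤a
well minimum = a = 30

30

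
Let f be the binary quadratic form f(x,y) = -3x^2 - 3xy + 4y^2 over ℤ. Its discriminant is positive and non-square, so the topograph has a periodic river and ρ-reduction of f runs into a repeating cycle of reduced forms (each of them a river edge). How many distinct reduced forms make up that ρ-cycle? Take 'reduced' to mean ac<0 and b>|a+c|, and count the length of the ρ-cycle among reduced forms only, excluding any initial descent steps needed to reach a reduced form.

D = 57, ⌊√D⌋ = 7
descent: ρ → (4,3,-3)  [lands on river]
river: ρ → (-3,3,4)
river: ρ → (4,5,-2)
river: ρ → (-2,7,1)
river: ρ → (1,7,-2)
river: ρ → (-2,5,4)
ρ-cycle length = 6 (tail of 1 descent step not counted)

6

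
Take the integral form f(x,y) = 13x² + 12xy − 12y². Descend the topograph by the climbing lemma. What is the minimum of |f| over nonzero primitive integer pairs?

river: ρ → (-12,12,13)
river: ρ → (13,14,-11)
river: ρ → (-11,8,16)
river: ρ → (16,24,-3)
river: ρ → (-3,24,16)
river: ρ → (16,8,-11)
river: ρ → (-11,14,13)
river: ρ → (13,12,-12)
closes: descent 0, river 8
min |a| on river = 3

3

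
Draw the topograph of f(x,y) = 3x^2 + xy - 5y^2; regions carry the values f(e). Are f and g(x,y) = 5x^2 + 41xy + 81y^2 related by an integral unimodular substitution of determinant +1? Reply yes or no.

D₁ = 61, D₂ = 61
river cycle of f (length 6): (3, 7, -1), (-1, 7, 3), (3, 5, -3), (-3, 7, 1), (1, 7, -3), (-3, 5, 3)
river cycle of g (length 6): (-3, 5, 3), (3, 7, -1), (-1, 7, 3), (3, 5, -3), (-3, 7, 1), (1, 7, -3)
cycles coincide ⇒ equivalent

yes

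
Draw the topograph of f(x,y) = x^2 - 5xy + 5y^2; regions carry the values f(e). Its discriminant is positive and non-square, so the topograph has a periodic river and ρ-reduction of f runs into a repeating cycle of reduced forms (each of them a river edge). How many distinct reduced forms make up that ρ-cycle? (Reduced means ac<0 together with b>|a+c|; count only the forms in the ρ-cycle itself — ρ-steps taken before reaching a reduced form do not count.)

D = 5, ⌊√D⌋ = 2
descent: ρ → (5,5,1)
descent: ρ → (1,1,-1)  [lands on river]
river: ρ → (-1,1,1)
ρ-cycle length = 2 (tail of 2 descent steps not counted)

2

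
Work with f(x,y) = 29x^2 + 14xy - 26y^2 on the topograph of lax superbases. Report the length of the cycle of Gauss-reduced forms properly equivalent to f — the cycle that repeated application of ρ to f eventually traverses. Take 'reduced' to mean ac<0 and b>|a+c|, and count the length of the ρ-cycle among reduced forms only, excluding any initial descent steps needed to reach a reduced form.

D = 3212, ⌊√D⌋ = 56
river: ρ → (-26,38,17)
river: ρ → (17,30,-34)
river: ρ → (-34,38,13)
river: ρ → (13,40,-31)
river: ρ → (-31,22,22)
river: ρ → (22,22,-31)
river: ρ → (-31,40,13)
river: ρ → (13,38,-34)
river: ρ → (-34,30,17)
river: ρ → (17,38,-26)
river: ρ → (-26,14,29)
river: ρ → (29,44,-11)
river: ρ → (-11,44,29)
river: ρ → (29,14,-26)
ρ-cycle length = 14 (tail of 0 descent steps not counted)

14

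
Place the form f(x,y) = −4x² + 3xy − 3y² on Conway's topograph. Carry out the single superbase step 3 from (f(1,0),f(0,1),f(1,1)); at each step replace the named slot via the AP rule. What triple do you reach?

start (-4,-3,-4) = (f(1,0),f(0,1),f(1,1))
replace slot 3: 2·((-4)+(-3)) − (-4) = -10 → (-4,-3,-10)

-4,-3,-10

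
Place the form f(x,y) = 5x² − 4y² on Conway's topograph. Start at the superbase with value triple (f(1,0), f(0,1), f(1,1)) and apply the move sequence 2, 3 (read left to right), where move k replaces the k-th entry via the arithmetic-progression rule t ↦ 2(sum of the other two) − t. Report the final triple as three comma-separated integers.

start (5,-4,1) = (f(1,0),f(0,1),f(1,1))
replace slot 2: 2·(5+1) − (-4) = 16 → (5,16,1)
replace slot 3: 2·(5+16) − 1 = 41 → (5,16,41)

5,16,41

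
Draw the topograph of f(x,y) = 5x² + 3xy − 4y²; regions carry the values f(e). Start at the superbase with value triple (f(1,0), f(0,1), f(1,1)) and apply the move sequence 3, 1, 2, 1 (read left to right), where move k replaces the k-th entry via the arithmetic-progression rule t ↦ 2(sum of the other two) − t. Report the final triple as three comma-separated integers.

start (5,-4,4) = (f(1,0),f(0,1),f(1,1))
replace slot 3: 2·(5+(-4)) − 4 = -2 → (5,-4,-2)
replace slot 1: 2·((-4)+(-2)) − 5 = -17 → (-17,-4,-2)
replace slot 2: 2·((-17)+(-2)) − (-4) = -34 → (-17,-34,-2)
replace slot 1: 2·((-34)+(-2)) − (-17) = -55 → (-55,-34,-2)

-55,-34,-2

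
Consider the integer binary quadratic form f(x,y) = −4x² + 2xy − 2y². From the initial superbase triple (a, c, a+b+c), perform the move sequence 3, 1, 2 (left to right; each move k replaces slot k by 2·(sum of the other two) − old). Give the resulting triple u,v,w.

start (-4,-2,-4) = (f(1,0),f(0,1),f(1,1))
replace slot 3: 2·((-4)+(-2)) − (-4) = -8 → (-4,-2,-8)
replace slot 1: 2·((-2)+(-8)) − (-4) = -16 → (-16,-2,-8)
replace slot 2: 2·((-16)+(-8)) − (-2) = -46 → (-16,-46,-8)

-16,-46,-8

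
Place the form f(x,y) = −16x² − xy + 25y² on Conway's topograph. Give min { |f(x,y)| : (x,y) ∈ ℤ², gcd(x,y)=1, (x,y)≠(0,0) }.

descent: ρ → (25,1,-16)
descent: ρ → (-16,31,10)  [lands on river]
river: ρ → (10,29,-19)
river: ρ → (-19,9,20)
river: ρ → (20,31,-8)
river: ρ → (-8,33,16)
river: ρ → (16,31,-10)
river: ρ → (-10,29,19)
river: ρ → (19,9,-20)
river: ρ → (-20,31,8)
river: ρ → (8,33,-16)
closes: descent 2, river 10
min |a| on river = 8

8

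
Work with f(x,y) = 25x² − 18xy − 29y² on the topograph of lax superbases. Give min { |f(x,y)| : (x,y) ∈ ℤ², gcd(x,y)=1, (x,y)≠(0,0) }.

descent: ρ → (-29,18,25)  [lands on river]
river: ρ → (25,32,-22)
river: ρ → (-22,56,1)
river: ρ → (1,56,-22)
river: ρ → (-22,32,25)
river: ρ → (25,18,-29)
river: ρ → (-29,40,14)
river: ρ → (14,44,-23)
river: ρ → (-23,48,10)
river: ρ → (10,52,-13)
river: ρ → (-13,52,10)
river: ρ → (10,48,-23)
river: ρ → (-23,44,14)
river: ρ → (14,40,-29)
closes: descent 1, river 14
min |a| on river = 1

1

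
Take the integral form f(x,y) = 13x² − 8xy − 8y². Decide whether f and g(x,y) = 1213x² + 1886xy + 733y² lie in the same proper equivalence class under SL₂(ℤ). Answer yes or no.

D₁ = 480, D₂ = 480
river cycle of f (length 4): (-8, 8, 13), (13, 18, -3), (-3, 18, 13), (13, 8, -8)
river cycle of g (length 4): (13, 18, -3), (-3, 18, 13), (13, 8, -8), (-8, 8, 13)
cycles coincide ⇒ equivalent

yes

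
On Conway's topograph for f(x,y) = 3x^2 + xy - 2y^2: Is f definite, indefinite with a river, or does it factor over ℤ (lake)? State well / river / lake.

D = b²−4ac = 1² − 4·3·(-2) = 25
D = 5² is a perfect square ⇒ form factors over ℤ ⇒ lakes

lake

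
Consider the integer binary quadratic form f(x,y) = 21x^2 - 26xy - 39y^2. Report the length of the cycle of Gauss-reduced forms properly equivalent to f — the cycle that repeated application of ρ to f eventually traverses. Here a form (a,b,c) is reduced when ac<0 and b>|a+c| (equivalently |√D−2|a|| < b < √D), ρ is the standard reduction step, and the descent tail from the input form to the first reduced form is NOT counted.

D = 3952, ⌊√D⌋ = 62
descent: ρ → (-39,26,21)  [lands on river]
river: ρ → (21,58,-7)
river: ρ → (-7,54,37)
river: ρ → (37,20,-24)
river: ρ → (-24,28,33)
river: ρ → (33,38,-19)
river: ρ → (-19,38,33)
river: ρ → (33,28,-24)
river: ρ → (-24,20,37)
river: ρ → (37,54,-7)
river: ρ → (-7,58,21)
river: ρ → (21,26,-39)
river: ρ → (-39,52,8)
river: ρ → (8,60,-11)
river: ρ → (-11,50,33)
river: ρ → (33,16,-28)
river: ρ → (-28,40,21)
river: ρ → (21,44,-24)
river: ρ → (-24,52,13)
river: ρ → (13,52,-24)
river: ρ → (-24,44,21)
river: ρ → (21,40,-28)
river: ρ → (-28,16,33)
river: ρ → (33,50,-11)
river: ρ → (-11,60,8)
river: ρ → (8,52,-39)
ρ-cycle length = 26 (tail of 1 descent step not counted)

26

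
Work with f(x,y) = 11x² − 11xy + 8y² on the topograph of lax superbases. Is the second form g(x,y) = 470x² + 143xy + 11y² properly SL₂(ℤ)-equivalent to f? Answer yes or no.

D₁ = -231, D₂ = -231
f: translate: b→11 (≡-11 mod 22), so (11,-11,8)→(11,11,8)
f: flip: (11,11,8)→(8,-11,11)
f: translate: b→5 (≡-11 mod 16), so (8,-11,11)→(8,5,8)
f: reduced (well bottom): (8,5,8) with a≤c, −a<b≤a
g: flip: (470,143,11)→(11,-143,470)
g: translate: b→11 (≡-143 mod 22), so (11,-143,470)→(11,11,8)
g: flip: (11,11,8)→(8,-11,11)
g: translate: b→5 (≡-11 mod 16), so (8,-11,11)→(8,5,8)
g: reduced (well bottom): (8,5,8) with a≤c, −a<b≤a
reduced forms (8, 5, 8) vs (8, 5, 8) ⇒ equivalent

yes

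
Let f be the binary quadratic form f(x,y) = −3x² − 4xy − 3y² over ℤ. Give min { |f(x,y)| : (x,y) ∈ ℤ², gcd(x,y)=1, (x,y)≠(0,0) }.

translate: b→-2 (≡4 mod 6), so (3,4,3)→(3,-2,2)
flip: (3,-2,2)→(2,2,3)
reduced (well bottom): (2,2,3) with a≤c, −a<b≤a
well minimum |f| = |-2| = 2 (negative-definite)

2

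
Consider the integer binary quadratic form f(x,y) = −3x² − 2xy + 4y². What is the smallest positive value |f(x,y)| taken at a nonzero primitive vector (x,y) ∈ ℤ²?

descent: ρ → (4,2,-3)  [lands on river]
river: ρ → (-3,4,3)
river: ρ → (3,2,-4)
river: ρ → (-4,6,1)
river: ρ → (1,6,-4)
river: ρ → (-4,2,3)
river: ρ → (3,4,-3)
river: ρ → (-3,2,4)
river: ρ → (4,6,-1)
river: ρ → (-1,6,4)
closes: descent 1, river 10
min |a| on river = 1

1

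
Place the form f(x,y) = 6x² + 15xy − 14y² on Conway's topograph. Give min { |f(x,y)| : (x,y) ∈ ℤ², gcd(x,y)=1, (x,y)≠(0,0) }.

river: ρ → (-14,13,7)
river: ρ → (7,15,-12)
river: ρ → (-12,9,10)
river: ρ → (10,11,-11)
river: ρ → (-11,11,10)
river: ρ → (10,9,-12)
river: ρ → (-12,15,7)
river: ρ → (7,13,-14)
river: ρ → (-14,15,6)
river: ρ → (6,21,-5)
river: ρ → (-5,19,10)
river: ρ → (10,21,-3)
river: ρ → (-3,21,10)
river: ρ → (10,19,-5)
river: ρ → (-5,21,6)
river: ρ → (6,15,-14)
closes: descent 0, river 16
min |a| on river = 3

3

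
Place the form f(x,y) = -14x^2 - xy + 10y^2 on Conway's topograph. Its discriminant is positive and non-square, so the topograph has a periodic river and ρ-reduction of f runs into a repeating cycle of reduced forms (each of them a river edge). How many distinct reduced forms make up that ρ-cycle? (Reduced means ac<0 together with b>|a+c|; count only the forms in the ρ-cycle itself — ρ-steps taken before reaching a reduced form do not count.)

D = 561, ⌊√D⌋ = 23
descent: ρ → (10,21,-3)  [lands on river]
river: ρ → (-3,21,10)
river: ρ → (10,19,-5)
river: ρ → (-5,21,6)
river: ρ → (6,15,-14)
river: ρ → (-14,13,7)
river: ρ → (7,15,-12)
river: ρ → (-12,9,10)
river: ρ → (10,11,-11)
river: ρ → (-11,11,10)
river: ρ → (10,9,-12)
river: ρ → (-12,15,7)
river: ρ → (7,13,-14)
river: ρ → (-14,15,6)
river: ρ → (6,21,-5)
river: ρ → (-5,19,10)
ρ-cycle length = 16 (tail of 1 descent step not counted)

16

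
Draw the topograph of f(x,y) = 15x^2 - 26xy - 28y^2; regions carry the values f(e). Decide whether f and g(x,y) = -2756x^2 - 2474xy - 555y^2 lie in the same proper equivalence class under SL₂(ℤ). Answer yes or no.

D₁ = 2356, D₂ = 2356
river cycle of f (length 40): (-28, 26, 15), (15, 34, -20), (-20, 46, 3), (3, 44, -35), (-35, 26, 12), (12, 46, -5), (-5, 44, 21), (21, 40, -9), (-9, 32, 37), (37, 42, -4), … (30 more)
river cycle of g (length 40): (-28, 26, 15), (15, 34, -20), (-20, 46, 3), (3, 44, -35), (-35, 26, 12), (12, 46, -5), (-5, 44, 21), (21, 40, -9), (-9, 32, 37), (37, 42, -4), … (30 more)
cycles coincide ⇒ equivalent

yes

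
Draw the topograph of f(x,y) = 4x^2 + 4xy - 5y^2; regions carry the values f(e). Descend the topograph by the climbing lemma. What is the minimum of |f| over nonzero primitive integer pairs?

river: ρ → (-5,6,3)
river: ρ → (3,6,-5)
river: ρ → (-5,4,4)
river: ρ → (4,4,-5)
closes: descent 0, river 4
min |a| on river = 3

3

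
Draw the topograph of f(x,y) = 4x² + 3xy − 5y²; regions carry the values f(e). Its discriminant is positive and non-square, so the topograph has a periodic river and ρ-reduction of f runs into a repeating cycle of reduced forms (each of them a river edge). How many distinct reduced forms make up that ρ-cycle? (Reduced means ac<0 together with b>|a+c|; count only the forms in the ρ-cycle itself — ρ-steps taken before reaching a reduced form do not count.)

D = 89, ⌊√D⌋ = 9
river: ρ → (-5,7,2)
river: ρ → (2,9,-1)
river: ρ → (-1,9,2)
river: ρ → (2,7,-5)
river: ρ → (-5,3,4)
river: ρ → (4,5,-4)
river: ρ → (-4,3,5)
river: ρ → (5,7,-2)
river: ρ → (-2,9,1)
river: ρ → (1,9,-2)
river: ρ → (-2,7,5)
river: ρ → (5,3,-4)
river: ρ → (-4,5,4)
river: ρ → (4,3,-5)
ρ-cycle length = 14 (tail of 0 descent steps not counted)

14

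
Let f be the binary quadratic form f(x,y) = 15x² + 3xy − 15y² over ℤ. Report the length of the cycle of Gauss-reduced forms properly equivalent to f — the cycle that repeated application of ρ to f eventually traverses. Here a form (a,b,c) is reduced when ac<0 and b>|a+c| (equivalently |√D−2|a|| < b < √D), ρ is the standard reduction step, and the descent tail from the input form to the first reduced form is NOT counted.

D = 909, ⌊√D⌋ = 30
river: ρ → (-15,27,3)
river: ρ → (3,27,-15)
river: ρ → (-15,3,15)
river: ρ → (15,27,-3)
river: ρ → (-3,27,15)
river: ρ → (15,3,-15)
ρ-cycle length = 6 (tail of 0 descent steps not counted)

6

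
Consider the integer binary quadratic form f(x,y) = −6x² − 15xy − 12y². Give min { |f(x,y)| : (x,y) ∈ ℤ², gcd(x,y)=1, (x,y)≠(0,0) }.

translate: b→3 (≡15 mod 12), so (6,15,12)→(6,3,3)
flip: (6,3,3)→(3,-3,6)
translate: b→3 (≡-3 mod 6), so (3,-3,6)→(3,3,6)
reduced (well bottom): (3,3,6) with a≤c, −a<b≤a
well minimum |f| = |-3| = 3 (negative-definite)

3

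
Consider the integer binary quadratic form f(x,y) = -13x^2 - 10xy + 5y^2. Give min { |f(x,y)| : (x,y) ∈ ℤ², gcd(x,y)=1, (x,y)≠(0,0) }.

descent: ρ → (5,10,-13)  [lands on river]
river: ρ → (-13,16,2)
river: ρ → (2,16,-13)
river: ρ → (-13,10,5)
closes: descent 1, river 4
min |a| on river = 2

2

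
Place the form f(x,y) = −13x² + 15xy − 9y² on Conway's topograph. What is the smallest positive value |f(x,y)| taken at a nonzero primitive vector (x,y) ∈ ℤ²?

translate: b→11 (≡-15 mod 26), so (13,-15,9)→(13,11,7)
flip: (13,11,7)→(7,-11,13)
translate: b→3 (≡-11 mod 14), so (7,-11,13)→(7,3,9)
reduced (well bottom): (7,3,9) with a≤c, −a<b≤a
well minimum |f| = |-7| = 7 (negative-definite)

7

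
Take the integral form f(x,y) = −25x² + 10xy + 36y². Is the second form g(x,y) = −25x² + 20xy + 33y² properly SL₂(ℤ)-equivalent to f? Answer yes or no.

D₁ = 3700, D₂ = 3700
river cycle of f (length 10): (-25, 60, 1), (1, 60, -25), (-25, 40, 21), (21, 44, -21), (-21, 40, 25), (25, 60, -1), (-1, 60, 25), (25, 40, -21), (-21, 44, 21), (21, 40, -25)
river cycle of g (length 22): (33, 46, -12), (-12, 50, 25), (25, 50, -12), (-12, 46, 33), (33, 20, -25), (-25, 30, 28), (28, 26, -27), (-27, 28, 27), (27, 26, -28), (-28, 30, 25), … (12 more)
cycles differ ⇒ inequivalent

no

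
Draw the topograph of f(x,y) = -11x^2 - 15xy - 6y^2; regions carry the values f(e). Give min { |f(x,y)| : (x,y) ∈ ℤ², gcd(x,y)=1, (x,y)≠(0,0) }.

translate: b→-7 (≡15 mod 22), so (11,15,6)→(11,-7,2)
flip: (11,-7,2)→(2,7,11)
translate: b→-1 (≡7 mod 4), so (2,7,11)→(2,-1,5)
reduced (well bottom): (2,-1,5) with a≤c, −a<b≤a
well minimum |f| = |-2| = 2 (negative-definite)

2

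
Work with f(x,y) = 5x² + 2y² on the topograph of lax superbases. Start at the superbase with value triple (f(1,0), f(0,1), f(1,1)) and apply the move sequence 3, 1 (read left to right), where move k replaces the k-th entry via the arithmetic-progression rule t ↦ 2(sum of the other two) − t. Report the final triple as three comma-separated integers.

start (5,2,7) = (f(1,0),f(0,1),f(1,1))
replace slot 3: 2·(5+2) − 7 = 7 → (5,2,7)
replace slot 1: 2·(2+7) − 5 = 13 → (13,2,7)

13,2,7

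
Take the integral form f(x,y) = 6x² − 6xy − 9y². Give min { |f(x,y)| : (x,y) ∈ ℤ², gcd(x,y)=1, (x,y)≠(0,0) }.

descent: ρ → (-9,6,6)  [lands on river]
river: ρ → (6,6,-9)
river: ρ → (-9,12,3)
river: ρ → (3,12,-9)
closes: descent 1, river 4
min |a| on river = 3

3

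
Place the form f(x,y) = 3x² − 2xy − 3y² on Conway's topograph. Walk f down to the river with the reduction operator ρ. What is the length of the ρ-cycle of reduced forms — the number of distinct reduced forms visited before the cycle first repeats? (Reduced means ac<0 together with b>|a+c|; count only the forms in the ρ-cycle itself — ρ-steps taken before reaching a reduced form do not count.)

D = 40, ⌊√D⌋ = 6
descent: ρ → (-3,2,3)  [lands on river]
river: ρ → (3,4,-2)
river: ρ → (-2,4,3)
river: ρ → (3,2,-3)
river: ρ → (-3,4,2)
river: ρ → (2,4,-3)
ρ-cycle length = 6 (tail of 1 descent step not counted)

6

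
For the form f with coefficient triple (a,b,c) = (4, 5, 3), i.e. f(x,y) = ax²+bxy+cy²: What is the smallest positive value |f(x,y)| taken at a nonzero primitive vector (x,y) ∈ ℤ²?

translate: b→-3 (≡5 mod 8), so (4,5,3)→(4,-3,2)
flip: (4,-3,2)→(2,3,4)
translate: b→-1 (≡3 mod 4), so (2,3,4)→(2,-1,3)
reduced (well bottom): (2,-1,3) with a≤c, −a<b≤a
well minimum = a = 2

2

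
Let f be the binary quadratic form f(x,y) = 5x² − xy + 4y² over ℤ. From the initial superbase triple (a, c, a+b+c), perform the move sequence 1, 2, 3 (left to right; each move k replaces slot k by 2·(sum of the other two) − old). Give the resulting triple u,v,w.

start (5,4,8) = (f(1,0),f(0,1),f(1,1))
replace slot 1: 2·(4+8) − 5 = 19 → (19,4,8)
replace slot 2: 2·(19+8) − 4 = 50 → (19,50,8)
replace slot 3: 2·(19+50) − 8 = 130 → (19,50,130)

19,50,130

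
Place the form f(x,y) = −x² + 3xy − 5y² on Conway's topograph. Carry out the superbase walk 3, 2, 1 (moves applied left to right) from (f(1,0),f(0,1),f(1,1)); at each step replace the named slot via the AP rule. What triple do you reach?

start (-1,-5,-3) = (f(1,0),f(0,1),f(1,1))
replace slot 3: 2·((-1)+(-5)) − (-3) = -9 → (-1,-5,-9)
replace slot 2: 2·((-1)+(-9)) − (-5) = -15 → (-1,-15,-9)
replace slot 1: 2·((-15)+(-9)) − (-1) = -47 → (-47,-15,-9)

-47,-15,-9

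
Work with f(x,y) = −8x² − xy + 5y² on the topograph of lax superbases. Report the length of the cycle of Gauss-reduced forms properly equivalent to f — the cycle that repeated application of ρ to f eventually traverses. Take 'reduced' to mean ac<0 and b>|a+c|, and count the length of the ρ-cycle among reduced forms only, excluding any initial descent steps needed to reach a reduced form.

D = 161, ⌊√D⌋ = 12
descent: ρ → (5,11,-2)  [lands on river]
river: ρ → (-2,9,10)
river: ρ → (10,11,-1)
river: ρ → (-1,11,10)
river: ρ → (10,9,-2)
river: ρ → (-2,11,5)
river: ρ → (5,9,-4)
river: ρ → (-4,7,7)
river: ρ → (7,7,-4)
river: ρ → (-4,9,5)
ρ-cycle length = 10 (tail of 1 descent step not counted)

10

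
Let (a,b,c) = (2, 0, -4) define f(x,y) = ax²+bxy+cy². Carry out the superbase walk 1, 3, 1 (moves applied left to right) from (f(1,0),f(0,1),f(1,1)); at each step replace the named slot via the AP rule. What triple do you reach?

start (2,-4,-2) = (f(1,0),f(0,1),f(1,1))
replace slot 1: 2·((-4)+(-2)) − 2 = -14 → (-14,-4,-2)
replace slot 3: 2·((-14)+(-4)) − (-2) = -34 → (-14,-4,-34)
replace slot 1: 2·((-4)+(-34)) − (-14) = -62 → (-62,-4,-34)

-62,-4,-34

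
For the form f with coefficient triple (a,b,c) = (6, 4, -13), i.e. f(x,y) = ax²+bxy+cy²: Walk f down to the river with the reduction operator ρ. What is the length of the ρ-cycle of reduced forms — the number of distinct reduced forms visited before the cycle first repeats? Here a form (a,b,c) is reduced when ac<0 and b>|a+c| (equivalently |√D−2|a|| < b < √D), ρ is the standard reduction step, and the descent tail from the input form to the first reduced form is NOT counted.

D = 328, ⌊√D⌋ = 18
descent: ρ → (-13,-4,6)
descent: ρ → (6,16,-3)  [lands on river]
river: ρ → (-3,14,11)
river: ρ → (11,8,-6)
river: ρ → (-6,16,3)
river: ρ → (3,14,-11)
river: ρ → (-11,8,6)
ρ-cycle length = 6 (tail of 2 descent steps not counted)

6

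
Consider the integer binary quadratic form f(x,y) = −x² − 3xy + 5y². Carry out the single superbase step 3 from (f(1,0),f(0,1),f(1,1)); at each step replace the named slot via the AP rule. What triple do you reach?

start (-1,5,1) = (f(1,0),f(0,1),f(1,1))
replace slot 3: 2·((-1)+5) − 1 = 7 → (-1,5,7)

-1,5,7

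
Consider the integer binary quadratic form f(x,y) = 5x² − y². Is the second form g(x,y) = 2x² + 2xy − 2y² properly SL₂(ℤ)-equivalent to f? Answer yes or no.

D₁ = 20, D₂ = 20
river cycle of f (length 2): (-1, 4, 1), (1, 4, -1)
river cycle of g (length 2): (-2, 2, 2), (2, 2, -2)
cycles differ ⇒ inequivalent

no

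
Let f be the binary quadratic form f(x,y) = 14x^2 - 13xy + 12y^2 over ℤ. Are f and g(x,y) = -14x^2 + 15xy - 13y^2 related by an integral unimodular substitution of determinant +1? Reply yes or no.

D₁ = -503, D₂ = -503
f: flip: (14,-13,12)→(12,13,14)
f: translate: b→-11 (≡13 mod 24), so (12,13,14)→(12,-11,13)
f: reduced (well bottom): (12,-11,13) with a≤c, −a<b≤a
g is negative-definite; reduce −g:
−g: translate: b→13 (≡-15 mod 28), so (14,-15,13)→(14,13,12)
−g: flip: (14,13,12)→(12,-13,14)
−g: translate: b→11 (≡-13 mod 24), so (12,-13,14)→(12,11,13)
−g: reduced (well bottom): (12,11,13) with a≤c, −a<b≤a
flip sign back: reduced form of g is (-12,-11,-13)
reduced forms (12, -11, 13) vs (-12, -11, -13) ⇒ inequivalent

no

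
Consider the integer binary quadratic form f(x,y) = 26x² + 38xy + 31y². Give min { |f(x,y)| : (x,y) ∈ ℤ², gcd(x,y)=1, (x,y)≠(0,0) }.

translate: b→-14 (≡38 mod 52), so (26,38,31)→(26,-14,19)
flip: (26,-14,19)→(19,14,26)
reduced (well bottom): (19,14,26) with a≤c, −a<b≤a
well minimum = a = 19

19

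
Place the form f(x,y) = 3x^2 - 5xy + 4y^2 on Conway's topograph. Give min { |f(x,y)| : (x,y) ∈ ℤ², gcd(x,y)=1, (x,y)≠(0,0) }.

translate: b→1 (≡-5 mod 6), so (3,-5,4)→(3,1,2)
flip: (3,1,2)→(2,-1,3)
reduced (well bottom): (2,-1,3) with a≤c, −a<b≤a
well minimum = a = 2

2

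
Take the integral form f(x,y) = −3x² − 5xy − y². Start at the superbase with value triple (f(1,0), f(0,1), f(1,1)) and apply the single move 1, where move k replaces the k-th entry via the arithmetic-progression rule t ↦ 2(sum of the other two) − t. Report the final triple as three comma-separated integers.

start (-3,-1,-9) = (f(1,0),f(0,1),f(1,1))
replace slot 1: 2·((-1)+(-9)) − (-3) = -17 → (-17,-1,-9)

-17,-1,-9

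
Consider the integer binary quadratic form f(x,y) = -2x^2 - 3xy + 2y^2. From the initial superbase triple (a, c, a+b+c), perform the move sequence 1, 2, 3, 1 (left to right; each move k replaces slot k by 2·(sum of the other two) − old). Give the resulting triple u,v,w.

start (-2,2,-3) = (f(1,0),f(0,1),f(1,1))
replace slot 1: 2·(2+(-3)) − (-2) = 0 → (0,2,-3)
replace slot 2: 2·(0+(-3)) − 2 = -8 → (0,-8,-3)
replace slot 3: 2·(0+(-8)) − (-3) = -13 → (0,-8,-13)
replace slot 1: 2·((-8)+(-13)) − 0 = -42 → (-42,-8,-13)

-42,-8,-13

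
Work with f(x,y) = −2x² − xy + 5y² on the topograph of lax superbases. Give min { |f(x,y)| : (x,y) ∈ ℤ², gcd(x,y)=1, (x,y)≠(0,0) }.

descent: ρ → (5,1,-2)
descent: ρ → (-2,3,4)  [lands on river]
river: ρ → (4,5,-1)
river: ρ → (-1,5,4)
river: ρ → (4,3,-2)
river: ρ → (-2,5,2)
river: ρ → (2,3,-4)
river: ρ → (-4,5,1)
river: ρ → (1,5,-4)
river: ρ → (-4,3,2)
river: ρ → (2,5,-2)
closes: descent 2, river 10
min |a| on river = 1

1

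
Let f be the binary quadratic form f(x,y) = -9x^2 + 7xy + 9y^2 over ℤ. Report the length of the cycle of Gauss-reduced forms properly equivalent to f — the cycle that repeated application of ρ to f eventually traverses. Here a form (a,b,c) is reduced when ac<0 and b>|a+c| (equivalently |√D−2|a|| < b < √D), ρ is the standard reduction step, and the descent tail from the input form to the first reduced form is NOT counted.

D = 373, ⌊√D⌋ = 19
river: ρ → (9,11,-7)
river: ρ → (-7,17,3)
river: ρ → (3,19,-1)
river: ρ → (-1,19,3)
river: ρ → (3,17,-7)
river: ρ → (-7,11,9)
river: ρ → (9,7,-9)
river: ρ → (-9,11,7)
river: ρ → (7,17,-3)
river: ρ → (-3,19,1)
river: ρ → (1,19,-3)
river: ρ → (-3,17,7)
river: ρ → (7,11,-9)
river: ρ → (-9,7,9)
ρ-cycle length = 14 (tail of 0 descent steps not counted)

14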